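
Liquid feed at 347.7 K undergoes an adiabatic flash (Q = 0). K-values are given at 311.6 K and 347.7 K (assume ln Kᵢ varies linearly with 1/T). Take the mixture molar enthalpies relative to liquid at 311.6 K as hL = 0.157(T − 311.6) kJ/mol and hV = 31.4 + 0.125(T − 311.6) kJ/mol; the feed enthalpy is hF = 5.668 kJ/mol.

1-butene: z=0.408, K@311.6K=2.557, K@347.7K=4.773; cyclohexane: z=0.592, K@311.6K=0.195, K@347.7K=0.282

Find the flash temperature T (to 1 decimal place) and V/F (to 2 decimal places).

Adiabatic flash: solve Rachford–Rice at each trial T, then check hF = ψ·hV(T) + (1−ψ)·hL(T).
  T = 311.6 K: K = (2.557, 0.195), RR gives ψ = 0.127, H_out = 3.976 kJ/mol
  T = 347.7 K: K = (4.773, 0.282), RR gives ψ = 0.411, H_out = 18.109 kJ/mol
  T = 329.6 K: K = (3.551, 0.237), RR gives ψ = 0.302, H_out = 12.149 kJ/mol
  T = 320.6 K: K = (3.027, 0.215), RR gives ψ = 0.228, H_out = 8.506 kJ/mol
  T = 316.1 K: K = (2.785, 0.205), RR gives ψ = 0.182, H_out = 6.386 kJ/mol
  T = 313.9 K: K = (2.672, 0.200), RR gives ψ = 0.156, H_out = 5.250 kJ/mol
Linear interpolation between T = 313.9 (H_out = 5.250) and T = 316.1 (H_out = 6.386) on hF = 5.668 gives T ≈ 314.7 K, at which ψ = 0.17.

T = 314.7 K, V/F = 0.17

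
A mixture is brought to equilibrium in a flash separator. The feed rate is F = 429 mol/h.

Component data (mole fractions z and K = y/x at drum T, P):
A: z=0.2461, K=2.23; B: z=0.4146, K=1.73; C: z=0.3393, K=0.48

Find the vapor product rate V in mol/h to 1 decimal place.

Material balance + equilibrium reduce to Σ zᵢ(Kᵢ−1)/(1+V/F(Kᵢ−1)) = 0.
Check two-phase: ΣzᵢKᵢ = 1.4289 > 1 and Σzᵢ/Kᵢ = 1.0569 > 1, so g(0) = 0.4289 > 0 and g(1) = -0.0569 < 0.
Iterate (Newton) starting at V/F = 0.5:
  V/F = 0.5000: g = 0.17073, g' = -0.4289 → V/F = 0.8981
  V/F = 0.8981: g = -0.00440, g' = -0.4876 → V/F = 0.8891
  V/F = 0.8891: g = -0.00002, g' = -0.4835 → V/F = 0.8890
Converged at V/F = 0.8890.
Then V = V/F·F = 0.8890·429 = 381.4 mol/h and L = F − V = 47.6 mol/h.

V = 381.4 mol/h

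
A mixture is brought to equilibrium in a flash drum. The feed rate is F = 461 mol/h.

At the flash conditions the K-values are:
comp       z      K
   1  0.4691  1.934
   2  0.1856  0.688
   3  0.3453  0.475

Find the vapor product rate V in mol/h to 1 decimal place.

Rachford–Rice: g(V/F) = Σ zᵢ(Kᵢ−1)/(1+V/F(Kᵢ−1)) = 0.
Check two-phase: ΣzᵢKᵢ = 1.1989 > 1 and Σzᵢ/Kᵢ = 1.2393 > 1, so g(0) = 0.1989 > 0 and g(1) = -0.2393 < 0.
Newton iteration, V/F⁰ = 0.69:
  V/F = 0.6900: g = -0.09161, g' = -0.4147 → V/F = 0.4691
  V/F = 0.4691: g = -0.00368, g' = -0.3902 → V/F = 0.4596
Converged at V/F = 0.4596.
Then V = V/F·F = 0.4596·461 = 211.9 mol/h and L = F − V = 249.1 mol/h.

V = 211.9 mol/h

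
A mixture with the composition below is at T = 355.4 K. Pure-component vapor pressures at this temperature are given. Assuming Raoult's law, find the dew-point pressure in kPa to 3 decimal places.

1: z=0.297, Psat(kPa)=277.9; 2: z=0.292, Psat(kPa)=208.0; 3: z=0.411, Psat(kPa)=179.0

At the dew point ψ → 1, so Σzᵢ/Kᵢ = 1 with Kᵢ = Pᵢˢᵃᵗ/P ⇒ 1/P = Σzᵢ/Pᵢˢᵃᵗ.
1/P = 0.297/277.9 + 0.292/208.0 + 0.411/179.0 = 0.004769 ⇒ P = 209.702 kPa

Pdew = 209.702 kPa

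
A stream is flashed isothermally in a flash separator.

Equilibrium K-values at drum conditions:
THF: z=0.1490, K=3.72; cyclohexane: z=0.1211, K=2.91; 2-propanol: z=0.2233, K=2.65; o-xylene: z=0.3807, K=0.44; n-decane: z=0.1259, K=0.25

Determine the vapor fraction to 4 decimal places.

ψ = 0.5495

Let ψ = V/F and solve Σ zᵢ(Kᵢ−1)/(1+ψ(Kᵢ−1)) = 0.
Feasibility: ΣzᵢKᵢ = 1.6974, Σzᵢ/Kᵢ = 1.5348 — both > 1, two phases present.
Newton iteration, ψ⁰ = 0.5:
  ψ = 0.5000: g = 0.04475, g' = -0.9076 → ψ = 0.5493
  ψ = 0.5493: g = 0.00016, g' = -0.9036 → ψ = 0.5495
Converged at ψ = 0.5495.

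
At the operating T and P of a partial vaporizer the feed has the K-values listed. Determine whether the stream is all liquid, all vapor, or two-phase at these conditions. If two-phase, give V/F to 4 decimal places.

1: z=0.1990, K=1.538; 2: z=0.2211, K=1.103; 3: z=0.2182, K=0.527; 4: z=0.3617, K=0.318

ΣzᵢKᵢ = 0.7799; Σzᵢ/Kᵢ = 1.8813.
Since ΣzᵢKᵢ < 1 the mixture is below its bubble point — single liquid phase.

all liquid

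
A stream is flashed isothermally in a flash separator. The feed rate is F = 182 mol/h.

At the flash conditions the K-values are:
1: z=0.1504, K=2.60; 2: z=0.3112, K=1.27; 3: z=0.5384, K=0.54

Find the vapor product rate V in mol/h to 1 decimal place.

Material balance + equilibrium reduce to Σ zᵢ(Kᵢ−1)/(1+V/F(Kᵢ−1)) = 0.
Check two-phase: ΣzᵢKᵢ = 1.0770 > 1 and Σzᵢ/Kᵢ = 1.2999 > 1, so g(0) = 0.0770 > 0 and g(1) = -0.2999 < 0.
Iterate (Newton) starting at V/F = 0.5:
  V/F = 0.5000: g = -0.11392, g' = -0.3286 → V/F = 0.1533
  V/F = 0.1533: g = 0.00747, g' = -0.4011 → V/F = 0.1719
  V/F = 0.1719: g = 0.00009, g' = -0.3919 → V/F = 0.1722
Converged at V/F = 0.1722.
Then V = V/F·F = 0.1722·182 = 31.3 mol/h and L = F − V = 150.7 mol/h.

V = 31.3 mol/h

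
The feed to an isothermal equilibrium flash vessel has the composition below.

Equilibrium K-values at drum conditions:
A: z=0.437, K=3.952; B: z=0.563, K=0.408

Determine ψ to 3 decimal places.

ψ = 0.547

Material balance + equilibrium reduce to Σ zᵢ(Kᵢ−1)/(1+ψ(Kᵢ−1)) = 0.
g(0) = ΣzᵢKᵢ − 1 = 0.957 and g(1) = 1 − Σzᵢ/Kᵢ = -0.490, so a root lies in (0, 1).
Newton–Raphson from ψ = 0.5:
  ψ = 0.500: g = 0.0476, g' = -1.019 → ψ = 0.547
Converged at ψ = 0.547.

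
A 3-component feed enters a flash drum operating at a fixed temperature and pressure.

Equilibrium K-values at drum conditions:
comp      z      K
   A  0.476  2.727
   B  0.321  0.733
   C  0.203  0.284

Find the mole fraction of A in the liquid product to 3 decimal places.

Rachford–Rice: g(ψ) = Σ zᵢ(Kᵢ−1)/(1+ψ(Kᵢ−1)) = 0.
Check two-phase: ΣzᵢKᵢ = 1.591 > 1 and Σzᵢ/Kᵢ = 1.327 > 1, so g(0) = 0.591 > 0 and g(1) = -0.327 < 0.
Newton iteration, ψ⁰ = 0.33:
  ψ = 0.330: g = 0.2393, g' = -0.782 → ψ = 0.636
  ψ = 0.636: g = 0.0216, g' = -0.707 → ψ = 0.667
  ψ = 0.667: g = -0.0002, g' = -0.722 → ψ = 0.666
Converged at ψ = 0.666.
Compositions from xᵢ = zᵢ/(1+ψ(Kᵢ−1)), yᵢ = Kᵢxᵢ:
  A: x = 0.221, y = 0.604
  B: x = 0.390, y = 0.286
  C: x = 0.388, y = 0.110

x_A = 0.221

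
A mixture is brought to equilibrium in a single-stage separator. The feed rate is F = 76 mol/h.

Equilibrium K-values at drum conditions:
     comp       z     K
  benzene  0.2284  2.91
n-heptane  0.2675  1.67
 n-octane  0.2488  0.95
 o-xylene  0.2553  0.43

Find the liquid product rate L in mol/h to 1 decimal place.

L = 13.8 mol/h

Newton iteration, ψ⁰ = 0.5:
  ψ = 0.5000: g = 0.14111, g' = -0.4483 → ψ = 0.8148
  ψ = 0.8148: g = 0.00192, g' = -0.4676 → ψ = 0.8189
Converged at ψ = 0.8189.
Then V = ψ·F = 0.8189·76 = 62.2 mol/h and L = F − V = 13.8 mol/h.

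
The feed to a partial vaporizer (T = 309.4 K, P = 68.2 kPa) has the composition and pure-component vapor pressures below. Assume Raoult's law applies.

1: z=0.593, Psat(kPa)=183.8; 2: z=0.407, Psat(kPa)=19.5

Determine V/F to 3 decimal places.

V/F = 0.590

Raoult's law: Kᵢ = Pᵢˢᵃᵗ/P = Pᵢˢᵃᵗ/68.2.
  K_1 = 183.8/68.2 = 2.69501, K_2 = 19.5/68.2 = 0.28592
Rachford–Rice: g(V/F) = Σ zᵢ(Kᵢ−1)/(1+V/F(Kᵢ−1)) = 0.
Check two-phase: ΣzᵢKᵢ = 1.715 > 1 and Σzᵢ/Kᵢ = 1.643 > 1, so g(0) = 0.715 > 0 and g(1) = -0.643 < 0.
Binary case is linear: z₁(K₁−1)(1+V/F(K₂−1)) + z₂(K₂−1)(1+V/F(K₁−1)) = 0
⇒ V/F = [z₁(K₁−1)+z₂(K₂−1)] / [−(K₁−1)(K₂−1)] = 0.7145/1.2104 = 0.590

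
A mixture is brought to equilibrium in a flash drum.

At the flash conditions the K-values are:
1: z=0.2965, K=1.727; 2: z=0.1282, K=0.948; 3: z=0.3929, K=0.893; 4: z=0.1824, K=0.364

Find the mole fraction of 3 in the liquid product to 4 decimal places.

Rachford–Rice: g(ψ) = Σ zᵢ(Kᵢ−1)/(1+ψ(Kᵢ−1)) = 0.
Check two-phase: ΣzᵢKᵢ = 1.0508 > 1 and Σzᵢ/Kᵢ = 1.2480 > 1, so g(0) = 0.0508 > 0 and g(1) = -0.2480 < 0.
Newton–Raphson from ψ = 0.3:
  ψ = 0.3000: g = -0.01661, g' = -0.2234 → ψ = 0.2257
  ψ = 0.2257: g = -0.00010, g' = -0.2213 → ψ = 0.2252
Converged at ψ = 0.2252.
Compositions from xᵢ = zᵢ/(1+ψ(Kᵢ−1)), yᵢ = Kᵢxᵢ:
  1: x = 0.2548, y = 0.4400
  2: x = 0.1297, y = 0.1230
  3: x = 0.4026, y = 0.3595
  4: x = 0.2129, y = 0.0775

x_3 = 0.4026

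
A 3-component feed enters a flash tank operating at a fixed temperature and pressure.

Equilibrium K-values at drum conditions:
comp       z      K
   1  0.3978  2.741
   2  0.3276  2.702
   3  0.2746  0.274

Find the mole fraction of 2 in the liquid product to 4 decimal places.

x_2 = 0.1348

Let ψ = V/F and solve Σ zᵢ(Kᵢ−1)/(1+ψ(Kᵢ−1)) = 0.
g(0) = ΣzᵢKᵢ − 1 = 1.0508 and g(1) = 1 − Σzᵢ/Kᵢ = -0.2686, so a root lies in (0, 1).
Iterate (Newton) starting at ψ = 0.5:
  ψ = 0.5000: g = 0.35852, g' = -0.9783 → ψ = 0.8665
  ψ = 0.8665: g = -0.03605, g' = -1.3985 → ψ = 0.8407
  ψ = 0.8407: g = -0.00114, g' = -1.3125 → ψ = 0.8398
Converged at ψ = 0.8398.
Compositions from xᵢ = zᵢ/(1+ψ(Kᵢ−1)), yᵢ = Kᵢxᵢ:
  1: x = 0.1616, y = 0.4429
  2: x = 0.1348, y = 0.3644
  3: x = 0.7036, y = 0.1928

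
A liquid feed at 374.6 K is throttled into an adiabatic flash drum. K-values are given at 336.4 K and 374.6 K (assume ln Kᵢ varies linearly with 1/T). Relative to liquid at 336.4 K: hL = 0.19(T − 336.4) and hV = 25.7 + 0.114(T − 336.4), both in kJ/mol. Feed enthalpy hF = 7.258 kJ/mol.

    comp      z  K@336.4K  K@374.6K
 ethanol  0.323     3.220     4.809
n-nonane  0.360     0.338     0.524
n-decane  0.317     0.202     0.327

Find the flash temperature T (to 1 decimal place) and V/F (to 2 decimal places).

T = 346.8 K, V/F = 0.21

Adiabatic flash: solve Rachford–Rice at each trial T, then check hF = ψ·hV(T) + (1−ψ)·hL(T).
  T = 336.4 K: K = (3.220, 0.338, 0.202), RR gives ψ = 0.140, H_out = 3.590 kJ/mol
  T = 374.6 K: K = (4.809, 0.524, 0.327), RR gives ψ = 0.386, H_out = 16.056 kJ/mol
  T = 355.5 K: K = (3.978, 0.426, 0.260), RR gives ψ = 0.267, H_out = 10.095 kJ/mol
  T = 345.9 K: K = (3.587, 0.380, 0.230), RR gives ψ = 0.206, H_out = 6.938 kJ/mol
  T = 350.7 K: K = (3.780, 0.403, 0.245), RR gives ψ = 0.237, H_out = 8.538 kJ/mol
  T = 348.3 K: K = (3.683, 0.391, 0.237), RR gives ψ = 0.221, H_out = 7.744 kJ/mol
  T = 347.1 K: K = (3.635, 0.386, 0.234), RR gives ψ = 0.213, H_out = 7.343 kJ/mol
Linear interpolation between T = 345.9 (H_out = 6.938) and T = 347.1 (H_out = 7.343) on hF = 7.258 gives T ≈ 346.8 K, at which ψ = 0.21.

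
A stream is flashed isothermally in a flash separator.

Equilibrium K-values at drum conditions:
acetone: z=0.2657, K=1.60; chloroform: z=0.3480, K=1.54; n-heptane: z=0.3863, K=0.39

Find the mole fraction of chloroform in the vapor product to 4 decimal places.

y_chloroform = 0.4563

Newton iteration, ψ⁰ = 0.57:
  ψ = 0.5700: g = -0.09876, g' = -0.4503 → ψ = 0.3507
  ψ = 0.3507: g = -0.01005, g' = -0.3696 → ψ = 0.3235
  ψ = 0.3235: g = -0.00008, g' = -0.3637 → ψ = 0.3232
Converged at ψ = 0.3232.
Compositions from xᵢ = zᵢ/(1+ψ(Kᵢ−1)), yᵢ = Kᵢxᵢ:
  acetone: x = 0.2225, y = 0.3561
  chloroform: x = 0.2963, y = 0.4563
  n-heptane: x = 0.4812, y = 0.1877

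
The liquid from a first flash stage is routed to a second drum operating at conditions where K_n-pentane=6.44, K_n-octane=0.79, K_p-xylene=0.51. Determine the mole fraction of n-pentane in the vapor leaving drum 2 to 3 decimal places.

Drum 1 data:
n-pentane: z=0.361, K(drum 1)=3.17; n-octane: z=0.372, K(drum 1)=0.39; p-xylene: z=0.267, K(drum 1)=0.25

y_n-pentane (drum 2) = 0.382

Drum 1:
Material balance + equilibrium reduce to Σ zᵢ(Kᵢ−1)/(1+ψ₁(Kᵢ−1)) = 0.
g(0) = ΣzᵢKᵢ − 1 = 0.356 and g(1) = 1 − Σzᵢ/Kᵢ = -1.136, so a root lies in (0, 1).
Newton–Raphson from ψ₁ = 0.41:
  ψ₁ = 0.410: g = -0.1772, g' = -1.035 → ψ₁ = 0.239
  ψ₁ = 0.239: g = 0.0064, g' = -1.150 → ψ₁ = 0.244
Converged at ψ₁ = 0.244.
Drum-1 compositions:
  n-pentane: x = 0.236, y = 0.748
  n-octane: x = 0.437, y = 0.171
  p-xylene: x = 0.327, y = 0.082
Drum-2 feed = drum-1 liquid: z₂ = (0.2359, 0.4372, 0.3269).
Drum 2:
Material balance + equilibrium reduce to Σ zᵢ(Kᵢ−1)/(1+ψ₂(Kᵢ−1)) = 0.
Check two-phase: ΣzᵢKᵢ = 2.031 > 1 and Σzᵢ/Kᵢ = 1.231 > 1, so g(0) = 1.031 > 0 and g(1) = -0.231 < 0.
Newton iteration, ψ₂⁰ = 0.5:
  ψ₂ = 0.500: g = 0.0302, g' = -0.666 → ψ₂ = 0.545
  ψ₂ = 0.545: g = 0.0012, g' = -0.614 → ψ₂ = 0.547
Converged at ψ₂ = 0.547.
  n-pentane: x = 0.059, y = 0.382
  n-octane: x = 0.494, y = 0.390
  p-xylene: x = 0.447, y = 0.228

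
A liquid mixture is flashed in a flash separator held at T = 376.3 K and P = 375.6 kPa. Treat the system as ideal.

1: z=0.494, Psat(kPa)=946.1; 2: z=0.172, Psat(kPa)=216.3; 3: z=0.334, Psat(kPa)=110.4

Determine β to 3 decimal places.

β = 0.462

Raoult's law: Kᵢ = Pᵢˢᵃᵗ/P = Pᵢˢᵃᵗ/375.6.
  K_1 = 946.1/375.6 = 2.51890, K_2 = 216.3/375.6 = 0.57588, K_3 = 110.4/375.6 = 0.29393
Rachford–Rice: g(β) = Σ zᵢ(Kᵢ−1)/(1+β(Kᵢ−1)) = 0.
Feasibility: ΣzᵢKᵢ = 1.442, Σzᵢ/Kᵢ = 1.631 — both > 1, two phases present.
Newton–Raphson from β = 0.5:
  β = 0.500: g = -0.0306, g' = -0.816 → β = 0.462
Converged at β = 0.462.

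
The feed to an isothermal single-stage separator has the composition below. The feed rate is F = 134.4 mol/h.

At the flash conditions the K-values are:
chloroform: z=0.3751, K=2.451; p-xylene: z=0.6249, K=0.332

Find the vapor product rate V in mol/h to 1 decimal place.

Material balance + equilibrium reduce to Σ zᵢ(Kᵢ−1)/(1+ψ(Kᵢ−1)) = 0.
Check two-phase: ΣzᵢKᵢ = 1.1268 > 1 and Σzᵢ/Kᵢ = 2.0353 > 1, so g(0) = 0.1268 > 0 and g(1) = -1.0353 < 0.
Binary case is linear: z₁(K₁−1)(1+ψ(K₂−1)) + z₂(K₂−1)(1+ψ(K₁−1)) = 0
⇒ ψ = [z₁(K₁−1)+z₂(K₂−1)] / [−(K₁−1)(K₂−1)] = 0.12684/0.96927 = 0.1309
Then V = ψ·F = 0.1309·134.4 = 17.6 mol/h and L = F − V = 116.8 mol/h.

V = 17.6 mol/h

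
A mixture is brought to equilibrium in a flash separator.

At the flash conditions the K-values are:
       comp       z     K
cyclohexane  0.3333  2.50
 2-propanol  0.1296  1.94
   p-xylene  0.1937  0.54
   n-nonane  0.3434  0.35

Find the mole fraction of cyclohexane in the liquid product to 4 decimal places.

Rachford–Rice: g(V/F) = Σ zᵢ(Kᵢ−1)/(1+V/F(Kᵢ−1)) = 0.
g(0) = ΣzᵢKᵢ − 1 = 0.3095 and g(1) = 1 − Σzᵢ/Kᵢ = -0.5400, so a root lies in (0, 1).
Newton iteration, V/F⁰ = 0.5:
  V/F = 0.5000: g = -0.07784, g' = -0.6854 → V/F = 0.3864
  V/F = 0.3864: g = -0.00059, g' = -0.6815 → V/F = 0.3856
Converged at V/F = 0.3856.
Compositions from xᵢ = zᵢ/(1+V/F(Kᵢ−1)), yᵢ = Kᵢxᵢ:
  cyclohexane: x = 0.2112, y = 0.5279
  2-propanol: x = 0.0951, y = 0.1845
  p-xylene: x = 0.2355, y = 0.1271
  n-nonane: x = 0.4582, y = 0.1604

x_cyclohexane = 0.2112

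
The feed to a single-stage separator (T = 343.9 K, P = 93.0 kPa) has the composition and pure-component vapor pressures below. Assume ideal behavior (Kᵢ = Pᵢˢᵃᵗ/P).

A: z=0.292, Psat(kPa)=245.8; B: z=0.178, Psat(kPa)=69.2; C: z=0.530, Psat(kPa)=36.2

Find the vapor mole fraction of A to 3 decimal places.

Raoult's law: Kᵢ = Pᵢˢᵃᵗ/P = Pᵢˢᵃᵗ/93.0.
  K_A = 245.8/93.0 = 2.64301, K_B = 69.2/93.0 = 0.74409, K_C = 36.2/93.0 = 0.38925
Material balance + equilibrium reduce to Σ zᵢ(Kᵢ−1)/(1+ψ(Kᵢ−1)) = 0.
g(0) = ΣzᵢKᵢ − 1 = 0.111 and g(1) = 1 − Σzᵢ/Kᵢ = -0.711, so a root lies in (0, 1).
Newton–Raphson from ψ = 0.5:
  ψ = 0.500: g = -0.2549, g' = -0.663 → ψ = 0.115
  ψ = 0.115: g = 0.0081, g' = -0.798 → ψ = 0.126
Converged at ψ = 0.126.
Compositions from xᵢ = zᵢ/(1+ψ(Kᵢ−1)), yᵢ = Kᵢxᵢ:
  A: x = 0.242, y = 0.640
  B: x = 0.184, y = 0.137
  C: x = 0.574, y = 0.223

y_A = 0.640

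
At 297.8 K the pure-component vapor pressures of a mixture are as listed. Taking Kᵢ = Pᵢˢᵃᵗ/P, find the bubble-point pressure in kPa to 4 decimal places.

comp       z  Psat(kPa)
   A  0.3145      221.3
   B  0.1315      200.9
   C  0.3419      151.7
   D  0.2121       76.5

At the bubble point ψ → 0, so ΣzᵢKᵢ = 1 with Kᵢ = Pᵢˢᵃᵗ/P ⇒ P = ΣzᵢPᵢˢᵃᵗ.
P = 0.3145·221.3 + 0.1315·200.9 + 0.3419·151.7 + 0.2121·76.5 = 164.1091 kPa

Pbub = 164.1091 kPa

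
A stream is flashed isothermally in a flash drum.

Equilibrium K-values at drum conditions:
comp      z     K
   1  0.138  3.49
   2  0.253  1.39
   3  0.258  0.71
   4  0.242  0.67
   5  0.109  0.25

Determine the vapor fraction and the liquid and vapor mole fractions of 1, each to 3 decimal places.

Rachford–Rice: g(ψ) = Σ zᵢ(Kᵢ−1)/(1+ψ(Kᵢ−1)) = 0.
Feasibility: ΣzᵢKᵢ = 1.206, Σzᵢ/Kᵢ = 1.382 — both > 1, two phases present.
Newton–Raphson from ψ = 0.5:
  ψ = 0.500: g = -0.0783, g' = -0.421 → ψ = 0.314
  ψ = 0.314: g = 0.0024, g' = -0.464 → ψ = 0.319
Converged at ψ = 0.319.
Compositions from xᵢ = zᵢ/(1+ψ(Kᵢ−1)), yᵢ = Kᵢxᵢ:
  1: x = 0.077, y = 0.268
  2: x = 0.225, y = 0.313
  3: x = 0.284, y = 0.202
  4: x = 0.270, y = 0.181
  5: x = 0.143, y = 0.036

ψ = 0.319, x_1 = 0.077, y_1 = 0.268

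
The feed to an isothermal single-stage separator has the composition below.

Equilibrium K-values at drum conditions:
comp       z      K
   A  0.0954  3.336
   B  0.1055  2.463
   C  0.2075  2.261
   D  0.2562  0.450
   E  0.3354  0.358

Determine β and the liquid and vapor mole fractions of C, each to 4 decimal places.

Newton–Raphson from β = 0.34:
  β = 0.3400: g = -0.03835, g' = -0.7675 → β = 0.2900
  β = 0.2900: g = 0.00056, g' = -0.7916 → β = 0.2907
Converged at β = 0.2907.
Compositions from xᵢ = zᵢ/(1+β(Kᵢ−1)), yᵢ = Kᵢxᵢ:
  A: x = 0.0568, y = 0.1895
  B: x = 0.0740, y = 0.1823
  C: x = 0.1518, y = 0.3433
  D: x = 0.3050, y = 0.1372
  E: x = 0.4124, y = 0.1476

β = 0.2907, x_C = 0.1518, y_C = 0.3433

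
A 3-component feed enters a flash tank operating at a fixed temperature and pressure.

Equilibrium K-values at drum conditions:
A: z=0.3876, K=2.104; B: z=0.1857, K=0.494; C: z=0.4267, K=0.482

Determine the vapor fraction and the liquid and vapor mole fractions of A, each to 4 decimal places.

ψ = 0.1988, x_A = 0.3178, y_A = 0.6687

Rachford–Rice: g(ψ) = Σ zᵢ(Kᵢ−1)/(1+ψ(Kᵢ−1)) = 0.
g(0) = ΣzᵢKᵢ − 1 = 0.1129 and g(1) = 1 − Σzᵢ/Kᵢ = -0.4454, so a root lies in (0, 1).
Newton–Raphson from ψ = 0.5:
  ψ = 0.5000: g = -0.14836, g' = -0.4899 → ψ = 0.1971
  ψ = 0.1971: g = 0.00088, g' = -0.5193 → ψ = 0.1988
Converged at ψ = 0.1988.
Compositions from xᵢ = zᵢ/(1+ψ(Kᵢ−1)), yᵢ = Kᵢxᵢ:
  A: x = 0.3178, y = 0.6687
  B: x = 0.2065, y = 0.1020
  C: x = 0.4757, y = 0.2293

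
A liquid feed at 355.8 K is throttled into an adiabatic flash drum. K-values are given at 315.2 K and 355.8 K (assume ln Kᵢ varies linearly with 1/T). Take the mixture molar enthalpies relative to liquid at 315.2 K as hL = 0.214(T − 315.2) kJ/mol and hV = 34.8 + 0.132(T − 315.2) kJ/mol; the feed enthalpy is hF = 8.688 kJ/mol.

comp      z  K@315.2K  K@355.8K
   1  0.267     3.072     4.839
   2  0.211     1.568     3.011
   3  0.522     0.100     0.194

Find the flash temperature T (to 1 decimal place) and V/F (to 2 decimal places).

Adiabatic flash: solve Rachford–Rice at each trial T, then check hF = ψ·hV(T) + (1−ψ)·hL(T).
  T = 315.2 K: K = (3.072, 1.568, 0.100), RR gives ψ = 0.142, H_out = 4.934 kJ/mol
  T = 355.8 K: K = (4.839, 3.011, 0.194), RR gives ψ = 0.411, H_out = 21.638 kJ/mol
  T = 335.5 K: K = (3.909, 2.216, 0.142), RR gives ψ = 0.300, H_out = 14.279 kJ/mol
  T = 325.4 K: K = (3.480, 1.876, 0.120), RR gives ψ = 0.230, H_out = 9.984 kJ/mol
  T = 320.3 K: K = (3.273, 1.717, 0.110), RR gives ψ = 0.188, H_out = 7.566 kJ/mol
  T = 322.9 K: K = (3.378, 1.797, 0.115), RR gives ψ = 0.210, H_out = 8.823 kJ/mol
  T = 321.6 K: K = (3.325, 1.757, 0.112), RR gives ψ = 0.199, H_out = 8.201 kJ/mol
Linear interpolation between T = 321.6 (H_out = 8.201) and T = 322.9 (H_out = 8.823) on hF = 8.688 gives T ≈ 322.6 K, at which ψ = 0.21.

T = 322.6 K, V/F = 0.21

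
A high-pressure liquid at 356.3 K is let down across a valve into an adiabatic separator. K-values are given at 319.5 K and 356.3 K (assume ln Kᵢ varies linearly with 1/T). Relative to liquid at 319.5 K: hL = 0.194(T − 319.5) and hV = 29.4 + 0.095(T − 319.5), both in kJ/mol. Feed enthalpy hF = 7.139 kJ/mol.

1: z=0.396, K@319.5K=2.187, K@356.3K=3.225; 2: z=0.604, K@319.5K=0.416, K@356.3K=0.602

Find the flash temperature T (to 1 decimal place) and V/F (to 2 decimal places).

T = 322.9 K, V/F = 0.22

Adiabatic flash: solve Rachford–Rice at each trial T, then check hF = ψ·hV(T) + (1−ψ)·hL(T).
  T = 319.5 K: K = (2.187, 0.416), RR gives ψ = 0.169, H_out = 4.976 kJ/mol
  T = 356.3 K: K = (3.225, 0.602), RR gives ψ = 0.724, H_out = 25.775 kJ/mol
  T = 337.9 K: K = (2.684, 0.505), RR gives ψ = 0.442, H_out = 15.763 kJ/mol
  T = 328.7 K: K = (2.430, 0.460), RR gives ψ = 0.311, H_out = 10.635 kJ/mol
  T = 324.1 K: K = (2.307, 0.438), RR gives ψ = 0.242, H_out = 7.899 kJ/mol
  T = 321.8 K: K = (2.247, 0.427), RR gives ψ = 0.206, H_out = 6.465 kJ/mol
Linear interpolation between T = 321.8 (H_out = 6.465) and T = 324.1 (H_out = 7.899) on hF = 7.139 gives T ≈ 322.9 K, at which ψ = 0.22.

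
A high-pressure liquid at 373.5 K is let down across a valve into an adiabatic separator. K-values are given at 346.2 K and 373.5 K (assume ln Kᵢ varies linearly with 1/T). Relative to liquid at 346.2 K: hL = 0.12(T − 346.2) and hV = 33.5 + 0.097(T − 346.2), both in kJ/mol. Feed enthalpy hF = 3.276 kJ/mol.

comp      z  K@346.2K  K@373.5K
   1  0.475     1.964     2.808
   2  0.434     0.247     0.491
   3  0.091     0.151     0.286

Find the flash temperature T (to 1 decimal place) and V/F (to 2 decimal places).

Adiabatic flash: solve Rachford–Rice at each trial T, then check hF = ψ·hV(T) + (1−ψ)·hL(T).
  T = 346.2 K: K = (1.964, 0.247, 0.151), RR gives ψ = 0.072, H_out = 2.428 kJ/mol
  T = 373.5 K: K = (2.808, 0.491, 0.286), RR gives ψ = 0.573, H_out = 22.111 kJ/mol
  T = 359.9 K: K = (2.366, 0.353, 0.211), RR gives ψ = 0.322, H_out = 12.321 kJ/mol
  T = 353.0 K: K = (2.158, 0.296, 0.179), RR gives ψ = 0.202, H_out = 7.552 kJ/mol
  T = 349.6 K: K = (2.060, 0.271, 0.164), RR gives ψ = 0.140, H_out = 5.073 kJ/mol
  T = 347.9 K: K = (2.012, 0.259, 0.158), RR gives ψ = 0.107, H_out = 3.775 kJ/mol
Linear interpolation between T = 346.2 (H_out = 2.428) and T = 347.9 (H_out = 3.775) on hF = 3.276 gives T ≈ 347.3 K, at which ψ = 0.09.

T = 347.3 K, V/F = 0.09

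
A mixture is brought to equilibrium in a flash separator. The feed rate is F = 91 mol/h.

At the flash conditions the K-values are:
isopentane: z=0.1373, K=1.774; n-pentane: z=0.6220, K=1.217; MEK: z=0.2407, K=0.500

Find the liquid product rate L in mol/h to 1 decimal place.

Rachford–Rice: g(ψ) = Σ zᵢ(Kᵢ−1)/(1+ψ(Kᵢ−1)) = 0.
Feasibility: ΣzᵢKᵢ = 1.1209, Σzᵢ/Kᵢ = 1.0699 — both > 1, two phases present.
Iterate (Newton) starting at ψ = 0.5:
  ψ = 0.5000: g = 0.03791, g' = -0.1736 → ψ = 0.7184
  ψ = 0.7184: g = -0.00275, g' = -0.2024 → ψ = 0.7048
  ψ = 0.7048: g = -0.00002, g' = -0.2000 → ψ = 0.7047
Converged at ψ = 0.7047.
Then V = ψ·F = 0.7047·91 = 64.1 mol/h and L = F − V = 26.9 mol/h.

L = 26.9 mol/h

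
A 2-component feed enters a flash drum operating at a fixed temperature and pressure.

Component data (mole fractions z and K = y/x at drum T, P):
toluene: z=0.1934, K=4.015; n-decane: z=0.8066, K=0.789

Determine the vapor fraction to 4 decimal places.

ψ = 0.6491

Material balance + equilibrium reduce to Σ zᵢ(Kᵢ−1)/(1+ψ(Kᵢ−1)) = 0.
Check two-phase: ΣzᵢKᵢ = 1.4129 > 1 and Σzᵢ/Kᵢ = 1.0705 > 1, so g(0) = 0.4129 > 0 and g(1) = -0.0705 < 0.
Binary case is linear: z₁(K₁−1)(1+ψ(K₂−1)) + z₂(K₂−1)(1+ψ(K₁−1)) = 0
⇒ ψ = [z₁(K₁−1)+z₂(K₂−1)] / [−(K₁−1)(K₂−1)] = 0.41291/0.63616 = 0.6491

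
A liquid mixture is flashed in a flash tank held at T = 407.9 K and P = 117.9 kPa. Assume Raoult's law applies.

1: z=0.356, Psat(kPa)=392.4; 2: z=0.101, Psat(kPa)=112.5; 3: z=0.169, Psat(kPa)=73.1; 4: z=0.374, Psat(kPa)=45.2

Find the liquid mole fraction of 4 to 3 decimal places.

x_4 = 0.520

Raoult's law: Kᵢ = Pᵢˢᵃᵗ/P = Pᵢˢᵃᵗ/117.9.
  K_1 = 392.4/117.9 = 3.32824, K_2 = 112.5/117.9 = 0.95420, K_3 = 73.1/117.9 = 0.62002, K_4 = 45.2/117.9 = 0.38338
Rachford–Rice: g(V/F) = Σ zᵢ(Kᵢ−1)/(1+V/F(Kᵢ−1)) = 0.
Check two-phase: ΣzᵢKᵢ = 1.529 > 1 and Σzᵢ/Kᵢ = 1.461 > 1, so g(0) = 0.529 > 0 and g(1) = -0.461 < 0.
Newton–Raphson from V/F = 0.5:
  V/F = 0.500: g = -0.0344, g' = -0.747 → V/F = 0.454
Converged at V/F = 0.454.
Compositions from xᵢ = zᵢ/(1+V/F(Kᵢ−1)), yᵢ = Kᵢxᵢ:
  1: x = 0.173, y = 0.576
  2: x = 0.103, y = 0.098
  3: x = 0.204, y = 0.127
  4: x = 0.520, y = 0.199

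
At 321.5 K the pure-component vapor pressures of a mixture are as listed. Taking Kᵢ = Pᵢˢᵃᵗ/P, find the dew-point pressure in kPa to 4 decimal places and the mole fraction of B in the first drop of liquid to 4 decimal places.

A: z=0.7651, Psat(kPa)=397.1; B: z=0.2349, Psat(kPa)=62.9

Pdew = 176.6404 kPa, x_B = 0.6597

At the dew point ψ → 1, so Σzᵢ/Kᵢ = 1 with Kᵢ = Pᵢˢᵃᵗ/P ⇒ 1/P = Σzᵢ/Pᵢˢᵃᵗ.
1/P = 0.7651/397.1 + 0.2349/62.9 = 0.0056612 ⇒ P = 176.6404 kPa
xᵢ = zᵢP/Pᵢˢᵃᵗ ⇒ x_B = 0.2349·176.6404/62.9 = 0.6597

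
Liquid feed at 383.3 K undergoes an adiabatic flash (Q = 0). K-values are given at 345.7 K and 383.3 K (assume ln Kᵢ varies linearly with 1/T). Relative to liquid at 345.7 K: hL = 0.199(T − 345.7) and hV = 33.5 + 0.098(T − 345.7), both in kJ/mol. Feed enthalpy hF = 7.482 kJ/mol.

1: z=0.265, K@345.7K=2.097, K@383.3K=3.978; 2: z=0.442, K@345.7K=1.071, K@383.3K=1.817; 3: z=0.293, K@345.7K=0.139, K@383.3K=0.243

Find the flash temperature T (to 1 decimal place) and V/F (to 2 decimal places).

Adiabatic flash: solve Rachford–Rice at each trial T, then check hF = ψ·hV(T) + (1−ψ)·hL(T).
  T = 345.7 K: K = (2.097, 1.071, 0.139), RR gives ψ = 0.133, H_out = 4.448 kJ/mol
  T = 383.3 K: K = (3.978, 1.817, 0.243), RR gives ψ = 0.712, H_out = 28.633 kJ/mol
  T = 364.5 K: K = (2.936, 1.414, 0.186), RR gives ψ = 0.512, H_out = 19.927 kJ/mol
  T = 355.1 K: K = (2.493, 1.235, 0.162), RR gives ψ = 0.362, H_out = 13.649 kJ/mol
  T = 350.4 K: K = (2.289, 1.151, 0.150), RR gives ψ = 0.261, H_out = 9.547 kJ/mol
  T = 348.0 K: K = (2.189, 1.110, 0.144), RR gives ψ = 0.199, H_out = 7.091 kJ/mol
Linear interpolation between T = 348.0 (H_out = 7.091) and T = 350.4 (H_out = 9.547) on hF = 7.482 gives T ≈ 348.4 K, at which ψ = 0.21.

T = 348.4 K, V/F = 0.21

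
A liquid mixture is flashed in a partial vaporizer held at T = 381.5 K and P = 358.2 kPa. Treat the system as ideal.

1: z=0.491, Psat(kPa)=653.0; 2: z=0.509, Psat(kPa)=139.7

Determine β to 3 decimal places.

Raoult's law: Kᵢ = Pᵢˢᵃᵗ/P = Pᵢˢᵃᵗ/358.2.
  K_1 = 653.0/358.2 = 1.82300, K_2 = 139.7/358.2 = 0.39001
Iterate (Newton) starting at β = 0.5:
  β = 0.500: g = -0.1605, g' = -0.559 → β = 0.213
  β = 0.213: g = -0.0130, g' = -0.491 → β = 0.186
Converged at β = 0.186.

β = 0.186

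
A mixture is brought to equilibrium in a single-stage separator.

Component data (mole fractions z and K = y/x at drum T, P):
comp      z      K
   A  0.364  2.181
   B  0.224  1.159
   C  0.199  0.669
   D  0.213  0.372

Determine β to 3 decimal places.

Material balance + equilibrium reduce to Σ zᵢ(Kᵢ−1)/(1+β(Kᵢ−1)) = 0.
Feasibility: ΣzᵢKᵢ = 1.266, Σzᵢ/Kᵢ = 1.230 — both > 1, two phases present.
Iterate (Newton) starting at β = 0.69:
  β = 0.690: g = -0.0525, g' = -0.457 → β = 0.575
  β = 0.575: g = -0.0021, g' = -0.424 → β = 0.570
Converged at β = 0.570.

β = 0.570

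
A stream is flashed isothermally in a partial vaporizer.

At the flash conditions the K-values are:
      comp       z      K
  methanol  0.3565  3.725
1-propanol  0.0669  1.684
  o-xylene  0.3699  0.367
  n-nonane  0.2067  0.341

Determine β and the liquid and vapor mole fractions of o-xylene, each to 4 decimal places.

β = 0.4021, x_o-xylene = 0.4962, y_o-xylene = 0.1821

Material balance + equilibrium reduce to Σ zᵢ(Kᵢ−1)/(1+β(Kᵢ−1)) = 0.
Check two-phase: ΣzᵢKᵢ = 1.6469 > 1 and Σzᵢ/Kᵢ = 1.7495 > 1, so g(0) = 0.6469 > 0 and g(1) = -0.7495 < 0.
Iterate (Newton) starting at β = 0.58:
  β = 0.5800: g = -0.18125, g' = -1.0189 → β = 0.4021
Converged at β = 0.4021.
Compositions from xᵢ = zᵢ/(1+β(Kᵢ−1)), yᵢ = Kᵢxᵢ:
  methanol: x = 0.1701, y = 0.6336
  1-propanol: x = 0.0525, y = 0.0884
  o-xylene: x = 0.4962, y = 0.1821
  n-nonane: x = 0.2812, y = 0.0959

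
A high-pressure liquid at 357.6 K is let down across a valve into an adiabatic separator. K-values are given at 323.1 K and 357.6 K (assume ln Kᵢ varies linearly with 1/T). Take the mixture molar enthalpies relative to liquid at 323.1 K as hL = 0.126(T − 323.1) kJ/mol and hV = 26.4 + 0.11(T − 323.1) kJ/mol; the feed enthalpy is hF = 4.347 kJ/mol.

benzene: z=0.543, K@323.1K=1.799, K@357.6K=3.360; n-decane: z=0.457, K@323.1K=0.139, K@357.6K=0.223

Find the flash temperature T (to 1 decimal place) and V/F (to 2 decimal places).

Adiabatic flash: solve Rachford–Rice at each trial T, then check hF = ψ·hV(T) + (1−ψ)·hL(T).
  T = 323.1 K: K = (1.799, 0.139), RR gives ψ = 0.059, H_out = 1.550 kJ/mol
  T = 357.6 K: K = (3.360, 0.223), RR gives ψ = 0.505, H_out = 17.405 kJ/mol
  T = 340.4 K: K = (2.500, 0.178), RR gives ψ = 0.356, H_out = 11.484 kJ/mol
  T = 331.8 K: K = (2.132, 0.158), RR gives ψ = 0.241, H_out = 7.430 kJ/mol
  T = 327.5 K: K = (1.963, 0.148), RR gives ψ = 0.163, H_out = 4.843 kJ/mol
  T = 325.3 K: K = (1.880, 0.144), RR gives ψ = 0.115, H_out = 3.296 kJ/mol
Linear interpolation between T = 325.3 (H_out = 3.296) and T = 327.5 (H_out = 4.843) on hF = 4.347 gives T ≈ 326.8 K, at which ψ = 0.15.

T = 326.8 K, V/F = 0.15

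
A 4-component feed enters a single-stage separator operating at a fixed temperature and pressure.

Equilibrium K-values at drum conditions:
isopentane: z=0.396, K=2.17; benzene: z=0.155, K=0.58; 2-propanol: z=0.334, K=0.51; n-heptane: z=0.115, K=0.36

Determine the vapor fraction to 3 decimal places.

Material balance + equilibrium reduce to Σ zᵢ(Kᵢ−1)/(1+ψ(Kᵢ−1)) = 0.
Feasibility: ΣzᵢKᵢ = 1.161, Σzᵢ/Kᵢ = 1.424 — both > 1, two phases present.
Iterate (Newton) starting at ψ = 0.53:
  ψ = 0.530: g = -0.1302, g' = -0.506 → ψ = 0.273
  ψ = 0.273: g = -0.0003, g' = -0.522 → ψ = 0.272
Converged at ψ = 0.272.

ψ = 0.272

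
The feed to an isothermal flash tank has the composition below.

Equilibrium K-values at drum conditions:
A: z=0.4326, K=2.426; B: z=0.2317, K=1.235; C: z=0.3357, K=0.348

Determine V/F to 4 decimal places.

Newton iteration, V/F⁰ = 0.5:
  V/F = 0.5000: g = 0.08410, g' = -0.6242 → V/F = 0.6347
  V/F = 0.6347: g = -0.00223, g' = -0.6674 → V/F = 0.6314
Converged at V/F = 0.6314.

V/F = 0.6314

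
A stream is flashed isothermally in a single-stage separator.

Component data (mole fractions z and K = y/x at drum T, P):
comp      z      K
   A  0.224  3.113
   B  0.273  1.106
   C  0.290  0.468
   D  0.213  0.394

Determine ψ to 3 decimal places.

ψ = 0.262

Let ψ = V/F and solve Σ zᵢ(Kᵢ−1)/(1+ψ(Kᵢ−1)) = 0.
g(0) = ΣzᵢKᵢ − 1 = 0.219 and g(1) = 1 − Σzᵢ/Kᵢ = -0.479, so a root lies in (0, 1).
Newton–Raphson from ψ = 0.5:
  ψ = 0.500: g = -0.1377, g' = -0.553 → ψ = 0.251
  ψ = 0.251: g = 0.0074, g' = -0.648 → ψ = 0.262
Converged at ψ = 0.262.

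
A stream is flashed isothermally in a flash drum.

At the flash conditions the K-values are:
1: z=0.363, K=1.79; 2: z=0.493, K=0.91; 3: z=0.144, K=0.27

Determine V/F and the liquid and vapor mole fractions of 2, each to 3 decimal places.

Material balance + equilibrium reduce to Σ zᵢ(Kᵢ−1)/(1+V/F(Kᵢ−1)) = 0.
Check two-phase: ΣzᵢKᵢ = 1.137 > 1 and Σzᵢ/Kᵢ = 1.278 > 1, so g(0) = 0.137 > 0 and g(1) = -0.278 < 0.
Iterate (Newton) starting at V/F = 0.65:
  V/F = 0.650: g = -0.0577, g' = -0.381 → V/F = 0.499
  V/F = 0.499: g = -0.0060, g' = -0.311 → V/F = 0.479
Converged at V/F = 0.479.
Compositions from xᵢ = zᵢ/(1+V/F(Kᵢ−1)), yᵢ = Kᵢxᵢ:
  1: x = 0.263, y = 0.471
  2: x = 0.515, y = 0.469
  3: x = 0.221, y = 0.060

V/F = 0.479, x_2 = 0.515, y_2 = 0.469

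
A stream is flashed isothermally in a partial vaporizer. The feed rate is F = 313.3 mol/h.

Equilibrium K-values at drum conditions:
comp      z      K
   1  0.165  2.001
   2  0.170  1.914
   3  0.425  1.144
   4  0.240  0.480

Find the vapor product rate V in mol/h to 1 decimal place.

V = 273.9 mol/h

Material balance + equilibrium reduce to Σ zᵢ(Kᵢ−1)/(1+ψ(Kᵢ−1)) = 0.
Feasibility: ΣzᵢKᵢ = 1.257, Σzᵢ/Kᵢ = 1.043 — both > 1, two phases present.
Iterate (Newton) starting at ψ = 0.5:
  ψ = 0.500: g = 0.1052, g' = -0.267 → ψ = 0.895
  ψ = 0.895: g = -0.0065, g' = -0.323 → ψ = 0.874
Converged at ψ = 0.874.
Then V = ψ·F = 0.8742·313.3 = 273.9 mol/h and L = F − V = 39.4 mol/h.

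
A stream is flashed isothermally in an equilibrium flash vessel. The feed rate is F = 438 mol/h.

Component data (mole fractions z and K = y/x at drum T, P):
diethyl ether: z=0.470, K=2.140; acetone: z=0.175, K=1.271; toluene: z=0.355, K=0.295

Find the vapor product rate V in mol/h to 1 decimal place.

V = 216.7 mol/h

Material balance + equilibrium reduce to Σ zᵢ(Kᵢ−1)/(1+ψ(Kᵢ−1)) = 0.
g(0) = ΣzᵢKᵢ − 1 = 0.333 and g(1) = 1 − Σzᵢ/Kᵢ = -0.561, so a root lies in (0, 1).
Newton–Raphson from ψ = 0.5:
  ψ = 0.500: g = -0.0035, g' = -0.679 → ψ = 0.495
Converged at ψ = 0.495.
Then V = ψ·F = 0.4949·438 = 216.7 mol/h and L = F − V = 221.3 mol/h.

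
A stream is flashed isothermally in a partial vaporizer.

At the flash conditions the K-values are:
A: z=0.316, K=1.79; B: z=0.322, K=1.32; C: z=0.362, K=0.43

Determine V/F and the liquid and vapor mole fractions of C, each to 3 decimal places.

Rachford–Rice: g(V/F) = Σ zᵢ(Kᵢ−1)/(1+V/F(Kᵢ−1)) = 0.
Check two-phase: ΣzᵢKᵢ = 1.146 > 1 and Σzᵢ/Kᵢ = 1.262 > 1, so g(0) = 0.146 > 0 and g(1) = -0.262 < 0.
Iterate (Newton) starting at V/F = 0.5:
  V/F = 0.500: g = -0.0208, g' = -0.356 → V/F = 0.442
  V/F = 0.442: g = -0.0004, g' = -0.344 → V/F = 0.440
Converged at V/F = 0.440.
Compositions from xᵢ = zᵢ/(1+V/F(Kᵢ−1)), yᵢ = Kᵢxᵢ:
  A: x = 0.234, y = 0.420
  B: x = 0.282, y = 0.373
  C: x = 0.483, y = 0.208

V/F = 0.440, x_C = 0.483, y_C = 0.208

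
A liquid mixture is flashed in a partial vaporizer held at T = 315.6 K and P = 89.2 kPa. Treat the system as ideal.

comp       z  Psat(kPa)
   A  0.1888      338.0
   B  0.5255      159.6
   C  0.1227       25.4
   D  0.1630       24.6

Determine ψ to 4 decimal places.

Raoult's law: Kᵢ = Pᵢˢᵃᵗ/P = Pᵢˢᵃᵗ/89.2.
  K_A = 338.0/89.2 = 3.789238, K_B = 159.6/89.2 = 1.789238, K_C = 25.4/89.2 = 0.284753, K_D = 24.6/89.2 = 0.275785
Material balance + equilibrium reduce to Σ zᵢ(Kᵢ−1)/(1+ψ(Kᵢ−1)) = 0.
g(0) = ΣzᵢKᵢ − 1 = 0.7355 and g(1) = 1 − Σzᵢ/Kᵢ = -0.3655, so a root lies in (0, 1).
Iterate (Newton) starting at ψ = 0.5:
  ψ = 0.5000: g = 0.19563, g' = -0.7867 → ψ = 0.7487
  ψ = 0.7487: g = -0.01557, g' = -0.9822 → ψ = 0.7328
  ψ = 0.7328: g = -0.00022, g' = -0.9553 → ψ = 0.7326
Converged at ψ = 0.7326.

ψ = 0.7326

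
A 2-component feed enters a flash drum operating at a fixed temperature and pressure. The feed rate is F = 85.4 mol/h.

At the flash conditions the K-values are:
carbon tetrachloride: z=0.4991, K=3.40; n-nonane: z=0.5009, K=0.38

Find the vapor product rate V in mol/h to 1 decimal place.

Rachford–Rice: g(ψ) = Σ zᵢ(Kᵢ−1)/(1+ψ(Kᵢ−1)) = 0.
Feasibility: ΣzᵢKᵢ = 1.8873, Σzᵢ/Kᵢ = 1.4650 — both > 1, two phases present.
Newton iteration, ψ⁰ = 0.68:
  ψ = 0.6800: g = -0.08182, g' = -0.9905 → ψ = 0.5974
  ψ = 0.5974: g = -0.00107, g' = -0.9711 → ψ = 0.5963
Converged at ψ = 0.5963.
Then V = ψ·F = 0.5963·85.4 = 50.9 mol/h and L = F − V = 34.5 mol/h.

V = 50.9 mol/h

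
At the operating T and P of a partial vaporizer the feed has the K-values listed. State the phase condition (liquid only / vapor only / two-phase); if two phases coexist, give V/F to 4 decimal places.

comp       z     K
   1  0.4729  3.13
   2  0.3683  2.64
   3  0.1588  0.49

ΣzᵢKᵢ = 2.5303; Σzᵢ/Kᵢ = 0.6147.
Since Σzᵢ/Kᵢ < 1 the mixture is above its dew point — single vapor phase.

vapor only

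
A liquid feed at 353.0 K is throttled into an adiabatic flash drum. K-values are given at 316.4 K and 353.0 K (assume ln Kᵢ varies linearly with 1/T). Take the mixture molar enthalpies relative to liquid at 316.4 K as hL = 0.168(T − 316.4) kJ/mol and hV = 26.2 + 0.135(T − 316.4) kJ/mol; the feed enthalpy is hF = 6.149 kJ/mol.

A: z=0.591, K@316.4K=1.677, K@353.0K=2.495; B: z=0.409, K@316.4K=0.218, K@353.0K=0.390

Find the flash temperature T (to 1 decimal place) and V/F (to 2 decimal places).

T = 319.5 K, V/F = 0.22

Adiabatic flash: solve Rachford–Rice at each trial T, then check hF = ψ·hV(T) + (1−ψ)·hL(T).
  T = 316.4 K: K = (1.677, 0.218), RR gives ψ = 0.152, H_out = 3.972 kJ/mol
  T = 353.0 K: K = (2.495, 0.390), RR gives ψ = 0.695, H_out = 23.525 kJ/mol
  T = 334.7 K: K = (2.068, 0.296), RR gives ψ = 0.457, H_out = 14.766 kJ/mol
  T = 325.5 K: K = (1.867, 0.255), RR gives ψ = 0.321, H_out = 9.852 kJ/mol
  T = 320.9 K: K = (1.770, 0.236), RR gives ψ = 0.242, H_out = 7.059 kJ/mol
  T = 318.6 K: K = (1.722, 0.227), RR gives ψ = 0.198, H_out = 5.534 kJ/mol
Linear interpolation between T = 318.6 (H_out = 5.534) and T = 320.9 (H_out = 7.059) on hF = 6.149 gives T ≈ 319.5 K, at which ψ = 0.22.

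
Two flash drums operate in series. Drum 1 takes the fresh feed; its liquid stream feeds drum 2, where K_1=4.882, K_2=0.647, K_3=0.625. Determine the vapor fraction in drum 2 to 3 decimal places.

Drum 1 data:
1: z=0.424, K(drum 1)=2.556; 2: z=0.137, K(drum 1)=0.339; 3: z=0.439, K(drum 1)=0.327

Drum 1:
Let ψ₁ = V/F and solve Σ zᵢ(Kᵢ−1)/(1+ψ₁(Kᵢ−1)) = 0.
g(0) = ΣzᵢKᵢ − 1 = 0.274 and g(1) = 1 − Σzᵢ/Kᵢ = -0.913, so a root lies in (0, 1).
Iterate (Newton) starting at ψ₁ = 0.5:
  ψ₁ = 0.500: g = -0.2095, g' = -0.910 → ψ₁ = 0.270
  ψ₁ = 0.270: g = -0.0065, g' = -0.895 → ψ₁ = 0.262
  ψ₁ = 0.262: g = 0.0000, g' = -0.898 → ψ₁ = 0.263
Converged at ψ₁ = 0.263.
Drum-1 compositions:
  1: x = 0.301, y = 0.769
  2: x = 0.166, y = 0.056
  3: x = 0.533, y = 0.174
Drum-2 feed = drum-1 liquid: z₂ = (0.3010, 0.1658, 0.5332).
Drum 2:
Iterate (Newton) starting at ψ₂ = 0.69:
  ψ₂ = 0.690: g = -0.0294, g' = -0.508 → ψ₂ = 0.632
  ψ₂ = 0.632: g = 0.0010, g' = -0.543 → ψ₂ = 0.634
Converged at ψ₂ = 0.634.
  1: x = 0.087, y = 0.425
  2: x = 0.214, y = 0.138
  3: x = 0.699, y = 0.437

V/F (drum 2) = 0.634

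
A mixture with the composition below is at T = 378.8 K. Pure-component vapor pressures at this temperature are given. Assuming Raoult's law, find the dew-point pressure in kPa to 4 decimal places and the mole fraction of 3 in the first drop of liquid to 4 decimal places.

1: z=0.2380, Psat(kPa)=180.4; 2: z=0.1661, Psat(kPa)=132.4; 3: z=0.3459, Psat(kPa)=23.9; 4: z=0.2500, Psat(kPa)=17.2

At the dew point ψ → 1, so Σzᵢ/Kᵢ = 1 with Kᵢ = Pᵢˢᵃᵗ/P ⇒ 1/P = Σzᵢ/Pᵢˢᵃᵗ.
1/P = 0.2380/180.4 + 0.1661/132.4 + 0.3459/23.9 + 0.2500/17.2 = 0.0315815 ⇒ P = 31.6641 kPa
xᵢ = zᵢP/Pᵢˢᵃᵗ ⇒ x_3 = 0.3459·31.6641/23.9 = 0.4583

Pdew = 31.6641 kPa, x_3 = 0.4583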